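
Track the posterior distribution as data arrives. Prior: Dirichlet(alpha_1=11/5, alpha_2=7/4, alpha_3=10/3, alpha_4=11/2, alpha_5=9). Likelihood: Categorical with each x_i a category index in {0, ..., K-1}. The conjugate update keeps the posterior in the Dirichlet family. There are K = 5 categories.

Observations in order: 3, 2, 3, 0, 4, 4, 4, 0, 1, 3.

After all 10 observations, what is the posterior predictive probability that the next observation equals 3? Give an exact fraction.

obs 1: x=3 → posterior Dirichlet(11/5, 7/4, 10/3, 13/2, 9)
obs 2: x=2 → posterior Dirichlet(11/5, 7/4, 13/3, 13/2, 9)
obs 3: x=3 → posterior Dirichlet(11/5, 7/4, 13/3, 15/2, 9)
obs 4: x=0 → posterior Dirichlet(16/5, 7/4, 13/3, 15/2, 9)
obs 5: x=4 → posterior Dirichlet(16/5, 7/4, 13/3, 15/2, 10)
obs 6: x=4 → posterior Dirichlet(16/5, 7/4, 13/3, 15/2, 11)
obs 7: x=4 → posterior Dirichlet(16/5, 7/4, 13/3, 15/2, 12)
obs 8: x=0 → posterior Dirichlet(21/5, 7/4, 13/3, 15/2, 12)
obs 9: x=1 → posterior Dirichlet(21/5, 11/4, 13/3, 15/2, 12)
obs 10: x=3 → posterior Dirichlet(21/5, 11/4, 13/3, 17/2, 12)

510/1907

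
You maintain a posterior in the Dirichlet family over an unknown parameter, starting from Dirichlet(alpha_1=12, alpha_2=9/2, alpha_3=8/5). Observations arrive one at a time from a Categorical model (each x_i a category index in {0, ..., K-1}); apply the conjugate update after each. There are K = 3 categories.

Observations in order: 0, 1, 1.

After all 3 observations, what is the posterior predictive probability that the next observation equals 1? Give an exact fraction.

65/211

obs 1: x=0 → posterior Dirichlet(13, 9/2, 8/5)
obs 2: x=1 → posterior Dirichlet(13, 11/2, 8/5)
obs 3: x=1 → posterior Dirichlet(13, 13/2, 8/5)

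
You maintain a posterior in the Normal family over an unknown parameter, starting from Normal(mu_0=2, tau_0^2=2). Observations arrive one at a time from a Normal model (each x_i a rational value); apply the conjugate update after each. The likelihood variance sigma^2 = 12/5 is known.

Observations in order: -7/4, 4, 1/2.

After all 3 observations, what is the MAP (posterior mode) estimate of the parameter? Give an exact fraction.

obs 1: x=-7/4 → posterior Normal(13/44, 12/11)
obs 2: x=4 → posterior Normal(93/64, 3/4)
obs 3: x=1/2 → posterior Normal(103/84, 4/7)

103/84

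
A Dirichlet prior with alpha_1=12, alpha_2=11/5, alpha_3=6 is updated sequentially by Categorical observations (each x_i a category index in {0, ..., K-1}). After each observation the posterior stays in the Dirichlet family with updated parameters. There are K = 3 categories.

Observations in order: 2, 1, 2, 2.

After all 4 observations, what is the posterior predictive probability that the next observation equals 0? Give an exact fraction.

obs 1: x=2 → posterior Dirichlet(12, 11/5, 7)
obs 2: x=1 → posterior Dirichlet(12, 16/5, 7)
obs 3: x=2 → posterior Dirichlet(12, 16/5, 8)
obs 4: x=2 → posterior Dirichlet(12, 16/5, 9)

60/121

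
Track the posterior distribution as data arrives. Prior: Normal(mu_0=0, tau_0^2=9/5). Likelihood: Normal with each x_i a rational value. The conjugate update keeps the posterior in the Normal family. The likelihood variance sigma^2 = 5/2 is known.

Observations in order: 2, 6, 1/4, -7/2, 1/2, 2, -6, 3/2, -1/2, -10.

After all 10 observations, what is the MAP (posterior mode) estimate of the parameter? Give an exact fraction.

-279/410

obs 1: x=2 → posterior Normal(36/43, 45/43)
obs 2: x=6 → posterior Normal(144/61, 45/61)
obs 3: x=1/4 → posterior Normal(297/158, 45/79)
obs 4: x=-7/2 → posterior Normal(171/194, 45/97)
obs 5: x=1/2 → posterior Normal(189/230, 9/23)
obs 6: x=2 → posterior Normal(261/266, 45/133)
obs 7: x=-6 → posterior Normal(45/302, 45/151)
obs 8: x=3/2 → posterior Normal(99/338, 45/169)
obs 9: x=-1/2 → posterior Normal(81/374, 45/187)
obs 10: x=-10 → posterior Normal(-279/410, 9/41)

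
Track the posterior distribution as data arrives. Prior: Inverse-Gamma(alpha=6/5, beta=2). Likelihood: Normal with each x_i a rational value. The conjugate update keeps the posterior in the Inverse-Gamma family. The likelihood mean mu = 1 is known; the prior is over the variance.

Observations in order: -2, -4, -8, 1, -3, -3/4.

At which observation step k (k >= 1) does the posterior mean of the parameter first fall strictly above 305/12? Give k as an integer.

k = 3

obs 1: x=-2 → posterior Inverse-Gamma(17/10, 13/2)
obs 2: x=-4 → posterior Inverse-Gamma(11/5, 19)
obs 3: x=-8 → posterior Inverse-Gamma(27/10, 119/2)
obs 4: x=1 → posterior Inverse-Gamma(16/5, 119/2)
obs 5: x=-3 → posterior Inverse-Gamma(37/10, 135/2)
obs 6: x=-3/4 → posterior Inverse-Gamma(21/5, 2209/32)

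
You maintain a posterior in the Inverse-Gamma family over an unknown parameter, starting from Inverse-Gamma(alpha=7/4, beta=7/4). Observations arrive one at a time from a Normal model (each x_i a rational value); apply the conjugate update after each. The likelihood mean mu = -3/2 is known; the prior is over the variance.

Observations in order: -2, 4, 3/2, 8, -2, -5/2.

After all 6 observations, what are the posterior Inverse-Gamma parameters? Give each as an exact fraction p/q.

obs 1: x=-2 → posterior Inverse-Gamma(9/4, 15/8)
obs 2: x=4 → posterior Inverse-Gamma(11/4, 17)
obs 3: x=3/2 → posterior Inverse-Gamma(13/4, 43/2)
obs 4: x=8 → posterior Inverse-Gamma(15/4, 533/8)
obs 5: x=-2 → posterior Inverse-Gamma(17/4, 267/4)
obs 6: x=-5/2 → posterior Inverse-Gamma(19/4, 269/4)

alpha=19/4, beta=269/4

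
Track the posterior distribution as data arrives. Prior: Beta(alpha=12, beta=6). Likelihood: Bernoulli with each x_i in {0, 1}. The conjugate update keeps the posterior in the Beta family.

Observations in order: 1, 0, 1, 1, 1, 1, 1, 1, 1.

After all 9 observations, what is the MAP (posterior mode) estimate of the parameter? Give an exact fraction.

obs 1: x=1 → posterior Beta(13, 6)
obs 2: x=0 → posterior Beta(13, 7)
obs 3: x=1 → posterior Beta(14, 7)
obs 4: x=1 → posterior Beta(15, 7)
obs 5: x=1 → posterior Beta(16, 7)
obs 6: x=1 → posterior Beta(17, 7)
obs 7: x=1 → posterior Beta(18, 7)
obs 8: x=1 → posterior Beta(19, 7)
obs 9: x=1 → posterior Beta(20, 7)

19/25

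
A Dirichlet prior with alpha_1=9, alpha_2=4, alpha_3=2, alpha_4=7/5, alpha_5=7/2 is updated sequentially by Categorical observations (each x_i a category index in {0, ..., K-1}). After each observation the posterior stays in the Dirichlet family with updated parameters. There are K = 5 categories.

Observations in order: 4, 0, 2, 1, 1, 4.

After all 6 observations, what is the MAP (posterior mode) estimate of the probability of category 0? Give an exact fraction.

obs 1: x=4 → posterior Dirichlet(9, 4, 2, 7/5, 9/2)
obs 2: x=0 → posterior Dirichlet(10, 4, 2, 7/5, 9/2)
obs 3: x=2 → posterior Dirichlet(10, 4, 3, 7/5, 9/2)
obs 4: x=1 → posterior Dirichlet(10, 5, 3, 7/5, 9/2)
obs 5: x=1 → posterior Dirichlet(10, 6, 3, 7/5, 9/2)
obs 6: x=4 → posterior Dirichlet(10, 6, 3, 7/5, 11/2)

90/209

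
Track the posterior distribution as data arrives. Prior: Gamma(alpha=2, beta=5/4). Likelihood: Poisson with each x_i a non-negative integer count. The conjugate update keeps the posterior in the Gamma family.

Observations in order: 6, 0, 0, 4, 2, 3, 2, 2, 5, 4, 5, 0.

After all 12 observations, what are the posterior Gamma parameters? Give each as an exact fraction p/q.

obs 1: x=6 → posterior Gamma(8, 9/4)
obs 2: x=0 → posterior Gamma(8, 13/4)
obs 3: x=0 → posterior Gamma(8, 17/4)
obs 4: x=4 → posterior Gamma(12, 21/4)
obs 5: x=2 → posterior Gamma(14, 25/4)
obs 6: x=3 → posterior Gamma(17, 29/4)
obs 7: x=2 → posterior Gamma(19, 33/4)
obs 8: x=2 → posterior Gamma(21, 37/4)
obs 9: x=5 → posterior Gamma(26, 41/4)
obs 10: x=4 → posterior Gamma(30, 45/4)
obs 11: x=5 → posterior Gamma(35, 49/4)
obs 12: x=0 → posterior Gamma(35, 53/4)

alpha=35, beta=53/4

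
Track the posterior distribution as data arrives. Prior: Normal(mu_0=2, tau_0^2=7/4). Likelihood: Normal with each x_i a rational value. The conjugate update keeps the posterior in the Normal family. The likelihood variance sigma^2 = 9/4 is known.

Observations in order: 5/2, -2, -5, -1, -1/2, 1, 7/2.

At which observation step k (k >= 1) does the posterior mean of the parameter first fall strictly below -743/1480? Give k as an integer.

k = 4

obs 1: x=5/2 → posterior Normal(71/32, 63/64)
obs 2: x=-2 → posterior Normal(43/46, 63/92)
obs 3: x=-5 → posterior Normal(-9/20, 21/40)
obs 4: x=-1 → posterior Normal(-41/74, 63/148)
obs 5: x=-1/2 → posterior Normal(-6/11, 63/176)
obs 6: x=1 → posterior Normal(-1/3, 21/68)
obs 7: x=7/2 → posterior Normal(15/116, 63/232)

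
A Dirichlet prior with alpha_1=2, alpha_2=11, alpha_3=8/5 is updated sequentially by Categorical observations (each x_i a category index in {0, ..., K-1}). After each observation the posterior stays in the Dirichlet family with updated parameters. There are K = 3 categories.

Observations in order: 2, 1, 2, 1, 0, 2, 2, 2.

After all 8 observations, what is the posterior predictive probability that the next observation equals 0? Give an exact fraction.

obs 1: x=2 → posterior Dirichlet(2, 11, 13/5)
obs 2: x=1 → posterior Dirichlet(2, 12, 13/5)
obs 3: x=2 → posterior Dirichlet(2, 12, 18/5)
obs 4: x=1 → posterior Dirichlet(2, 13, 18/5)
obs 5: x=0 → posterior Dirichlet(3, 13, 18/5)
obs 6: x=2 → posterior Dirichlet(3, 13, 23/5)
obs 7: x=2 → posterior Dirichlet(3, 13, 28/5)
obs 8: x=2 → posterior Dirichlet(3, 13, 33/5)

15/113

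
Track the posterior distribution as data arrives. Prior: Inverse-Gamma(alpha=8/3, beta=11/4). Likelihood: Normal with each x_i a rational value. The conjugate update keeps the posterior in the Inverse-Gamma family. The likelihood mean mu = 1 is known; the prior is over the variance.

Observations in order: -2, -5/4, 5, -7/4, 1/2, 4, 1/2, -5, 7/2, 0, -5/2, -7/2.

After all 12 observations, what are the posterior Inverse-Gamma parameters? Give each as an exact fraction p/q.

obs 1: x=-2 → posterior Inverse-Gamma(19/6, 29/4)
obs 2: x=-5/4 → posterior Inverse-Gamma(11/3, 313/32)
obs 3: x=5 → posterior Inverse-Gamma(25/6, 569/32)
obs 4: x=-7/4 → posterior Inverse-Gamma(14/3, 345/16)
obs 5: x=1/2 → posterior Inverse-Gamma(31/6, 347/16)
obs 6: x=4 → posterior Inverse-Gamma(17/3, 419/16)
obs 7: x=1/2 → posterior Inverse-Gamma(37/6, 421/16)
obs 8: x=-5 → posterior Inverse-Gamma(20/3, 709/16)
obs 9: x=7/2 → posterior Inverse-Gamma(43/6, 759/16)
obs 10: x=0 → posterior Inverse-Gamma(23/3, 767/16)
obs 11: x=-5/2 → posterior Inverse-Gamma(49/6, 865/16)
obs 12: x=-7/2 → posterior Inverse-Gamma(26/3, 1027/16)

alpha=26/3, beta=1027/16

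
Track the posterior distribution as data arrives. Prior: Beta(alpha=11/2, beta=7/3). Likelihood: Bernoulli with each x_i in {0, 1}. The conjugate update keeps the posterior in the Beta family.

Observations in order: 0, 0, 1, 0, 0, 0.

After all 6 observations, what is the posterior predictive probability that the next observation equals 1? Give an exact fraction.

39/83

obs 1: x=0 → posterior Beta(11/2, 10/3)
obs 2: x=0 → posterior Beta(11/2, 13/3)
obs 3: x=1 → posterior Beta(13/2, 13/3)
obs 4: x=0 → posterior Beta(13/2, 16/3)
obs 5: x=0 → posterior Beta(13/2, 19/3)
obs 6: x=0 → posterior Beta(13/2, 22/3)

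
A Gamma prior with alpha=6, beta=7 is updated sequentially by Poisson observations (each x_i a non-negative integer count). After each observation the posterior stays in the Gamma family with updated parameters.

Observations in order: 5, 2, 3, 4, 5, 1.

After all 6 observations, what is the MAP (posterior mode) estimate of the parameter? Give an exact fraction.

obs 1: x=5 → posterior Gamma(11, 8)
obs 2: x=2 → posterior Gamma(13, 9)
obs 3: x=3 → posterior Gamma(16, 10)
obs 4: x=4 → posterior Gamma(20, 11)
obs 5: x=5 → posterior Gamma(25, 12)
obs 6: x=1 → posterior Gamma(26, 13)

25/13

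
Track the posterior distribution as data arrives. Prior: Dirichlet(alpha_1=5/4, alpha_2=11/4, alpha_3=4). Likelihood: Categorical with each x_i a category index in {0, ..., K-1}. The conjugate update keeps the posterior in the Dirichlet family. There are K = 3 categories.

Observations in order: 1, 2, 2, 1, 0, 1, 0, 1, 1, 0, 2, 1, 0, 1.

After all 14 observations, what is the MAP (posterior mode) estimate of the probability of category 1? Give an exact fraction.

35/76

obs 1: x=1 → posterior Dirichlet(5/4, 15/4, 4)
obs 2: x=2 → posterior Dirichlet(5/4, 15/4, 5)
obs 3: x=2 → posterior Dirichlet(5/4, 15/4, 6)
obs 4: x=1 → posterior Dirichlet(5/4, 19/4, 6)
obs 5: x=0 → posterior Dirichlet(9/4, 19/4, 6)
obs 6: x=1 → posterior Dirichlet(9/4, 23/4, 6)
obs 7: x=0 → posterior Dirichlet(13/4, 23/4, 6)
obs 8: x=1 → posterior Dirichlet(13/4, 27/4, 6)
obs 9: x=1 → posterior Dirichlet(13/4, 31/4, 6)
obs 10: x=0 → posterior Dirichlet(17/4, 31/4, 6)
obs 11: x=2 → posterior Dirichlet(17/4, 31/4, 7)
obs 12: x=1 → posterior Dirichlet(17/4, 35/4, 7)
obs 13: x=0 → posterior Dirichlet(21/4, 35/4, 7)
obs 14: x=1 → posterior Dirichlet(21/4, 39/4, 7)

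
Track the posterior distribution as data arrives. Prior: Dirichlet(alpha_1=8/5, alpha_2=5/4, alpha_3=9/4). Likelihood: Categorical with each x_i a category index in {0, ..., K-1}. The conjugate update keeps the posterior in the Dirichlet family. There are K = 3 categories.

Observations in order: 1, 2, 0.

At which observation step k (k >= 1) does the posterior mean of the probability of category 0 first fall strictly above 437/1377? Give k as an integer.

obs 1: x=1 → posterior Dirichlet(8/5, 9/4, 9/4)
obs 2: x=2 → posterior Dirichlet(8/5, 9/4, 13/4)
obs 3: x=0 → posterior Dirichlet(13/5, 9/4, 13/4)

k = 3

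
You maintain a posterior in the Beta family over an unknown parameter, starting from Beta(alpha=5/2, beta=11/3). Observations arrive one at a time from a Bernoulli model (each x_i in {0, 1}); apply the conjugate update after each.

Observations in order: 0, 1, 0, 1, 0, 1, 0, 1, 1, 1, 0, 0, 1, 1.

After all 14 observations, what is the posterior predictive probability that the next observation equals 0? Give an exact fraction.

obs 1: x=0 → posterior Beta(5/2, 14/3)
obs 2: x=1 → posterior Beta(7/2, 14/3)
obs 3: x=0 → posterior Beta(7/2, 17/3)
obs 4: x=1 → posterior Beta(9/2, 17/3)
obs 5: x=0 → posterior Beta(9/2, 20/3)
obs 6: x=1 → posterior Beta(11/2, 20/3)
obs 7: x=0 → posterior Beta(11/2, 23/3)
obs 8: x=1 → posterior Beta(13/2, 23/3)
obs 9: x=1 → posterior Beta(15/2, 23/3)
obs 10: x=1 → posterior Beta(17/2, 23/3)
obs 11: x=0 → posterior Beta(17/2, 26/3)
obs 12: x=0 → posterior Beta(17/2, 29/3)
obs 13: x=1 → posterior Beta(19/2, 29/3)
obs 14: x=1 → posterior Beta(21/2, 29/3)

58/121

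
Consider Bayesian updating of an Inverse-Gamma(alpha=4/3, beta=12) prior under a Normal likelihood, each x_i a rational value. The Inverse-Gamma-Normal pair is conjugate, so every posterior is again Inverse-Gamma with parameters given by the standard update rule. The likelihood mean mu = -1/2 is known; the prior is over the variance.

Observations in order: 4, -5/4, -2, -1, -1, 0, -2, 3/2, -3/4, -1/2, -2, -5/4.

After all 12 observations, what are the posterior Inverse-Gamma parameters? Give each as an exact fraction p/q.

obs 1: x=4 → posterior Inverse-Gamma(11/6, 177/8)
obs 2: x=-5/4 → posterior Inverse-Gamma(7/3, 717/32)
obs 3: x=-2 → posterior Inverse-Gamma(17/6, 753/32)
obs 4: x=-1 → posterior Inverse-Gamma(10/3, 757/32)
obs 5: x=-1 → posterior Inverse-Gamma(23/6, 761/32)
obs 6: x=0 → posterior Inverse-Gamma(13/3, 765/32)
obs 7: x=-2 → posterior Inverse-Gamma(29/6, 801/32)
obs 8: x=3/2 → posterior Inverse-Gamma(16/3, 865/32)
obs 9: x=-3/4 → posterior Inverse-Gamma(35/6, 433/16)
obs 10: x=-1/2 → posterior Inverse-Gamma(19/3, 433/16)
obs 11: x=-2 → posterior Inverse-Gamma(41/6, 451/16)
obs 12: x=-5/4 → posterior Inverse-Gamma(22/3, 911/32)

alpha=22/3, beta=911/32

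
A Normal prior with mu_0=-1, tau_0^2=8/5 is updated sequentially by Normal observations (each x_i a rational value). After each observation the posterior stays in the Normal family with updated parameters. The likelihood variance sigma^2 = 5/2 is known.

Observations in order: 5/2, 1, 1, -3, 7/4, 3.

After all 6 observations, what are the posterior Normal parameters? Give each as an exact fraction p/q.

mu_0=75/121, tau_0^2=40/121

obs 1: x=5/2 → posterior Normal(15/41, 40/41)
obs 2: x=1 → posterior Normal(31/57, 40/57)
obs 3: x=1 → posterior Normal(47/73, 40/73)
obs 4: x=-3 → posterior Normal(-1/89, 40/89)
obs 5: x=7/4 → posterior Normal(9/35, 8/21)
obs 6: x=3 → posterior Normal(75/121, 40/121)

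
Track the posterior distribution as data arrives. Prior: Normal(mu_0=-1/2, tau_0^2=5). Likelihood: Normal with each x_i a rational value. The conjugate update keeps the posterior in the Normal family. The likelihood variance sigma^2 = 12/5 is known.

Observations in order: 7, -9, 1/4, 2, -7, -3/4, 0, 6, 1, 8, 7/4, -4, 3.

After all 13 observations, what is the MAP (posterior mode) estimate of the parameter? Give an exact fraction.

801/1348

obs 1: x=7 → posterior Normal(169/37, 60/37)
obs 2: x=-9 → posterior Normal(-28/31, 30/31)
obs 3: x=1/4 → posterior Normal(-199/348, 20/29)
obs 4: x=2 → posterior Normal(1/448, 15/28)
obs 5: x=-7 → posterior Normal(-699/548, 60/137)
obs 6: x=-3/4 → posterior Normal(-43/36, 10/27)
obs 7: x=0 → posterior Normal(-387/374, 60/187)
obs 8: x=6 → posterior Normal(-87/424, 15/53)
obs 9: x=1 → posterior Normal(-37/474, 20/79)
obs 10: x=8 → posterior Normal(363/524, 30/131)
obs 11: x=7/4 → posterior Normal(901/1148, 60/287)
obs 12: x=-4 → posterior Normal(167/416, 5/26)
obs 13: x=3 → posterior Normal(801/1348, 60/337)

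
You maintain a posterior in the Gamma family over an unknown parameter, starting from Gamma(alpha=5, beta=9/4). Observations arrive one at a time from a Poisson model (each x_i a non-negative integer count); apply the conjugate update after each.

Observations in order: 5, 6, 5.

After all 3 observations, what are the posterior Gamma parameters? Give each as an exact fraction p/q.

alpha=21, beta=21/4

obs 1: x=5 → posterior Gamma(10, 13/4)
obs 2: x=6 → posterior Gamma(16, 17/4)
obs 3: x=5 → posterior Gamma(21, 21/4)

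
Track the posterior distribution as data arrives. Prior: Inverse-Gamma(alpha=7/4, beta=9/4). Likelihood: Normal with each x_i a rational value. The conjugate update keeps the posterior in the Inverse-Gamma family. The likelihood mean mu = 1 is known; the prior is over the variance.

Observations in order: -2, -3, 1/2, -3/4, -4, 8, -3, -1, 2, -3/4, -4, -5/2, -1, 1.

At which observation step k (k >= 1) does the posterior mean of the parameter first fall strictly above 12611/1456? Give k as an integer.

k = 5

obs 1: x=-2 → posterior Inverse-Gamma(9/4, 27/4)
obs 2: x=-3 → posterior Inverse-Gamma(11/4, 59/4)
obs 3: x=1/2 → posterior Inverse-Gamma(13/4, 119/8)
obs 4: x=-3/4 → posterior Inverse-Gamma(15/4, 525/32)
obs 5: x=-4 → posterior Inverse-Gamma(17/4, 925/32)
obs 6: x=8 → posterior Inverse-Gamma(19/4, 1709/32)
obs 7: x=-3 → posterior Inverse-Gamma(21/4, 1965/32)
obs 8: x=-1 → posterior Inverse-Gamma(23/4, 2029/32)
obs 9: x=2 → posterior Inverse-Gamma(25/4, 2045/32)
obs 10: x=-3/4 → posterior Inverse-Gamma(27/4, 1047/16)
obs 11: x=-4 → posterior Inverse-Gamma(29/4, 1247/16)
obs 12: x=-5/2 → posterior Inverse-Gamma(31/4, 1345/16)
obs 13: x=-1 → posterior Inverse-Gamma(33/4, 1377/16)
obs 14: x=1 → posterior Inverse-Gamma(35/4, 1377/16)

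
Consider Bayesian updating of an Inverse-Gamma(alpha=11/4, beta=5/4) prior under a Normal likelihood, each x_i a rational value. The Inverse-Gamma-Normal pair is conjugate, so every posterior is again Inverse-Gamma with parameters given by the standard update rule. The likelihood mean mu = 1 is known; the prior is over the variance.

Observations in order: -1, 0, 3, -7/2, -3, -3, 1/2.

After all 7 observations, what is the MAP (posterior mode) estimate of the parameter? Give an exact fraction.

128/29

obs 1: x=-1 → posterior Inverse-Gamma(13/4, 13/4)
obs 2: x=0 → posterior Inverse-Gamma(15/4, 15/4)
obs 3: x=3 → posterior Inverse-Gamma(17/4, 23/4)
obs 4: x=-7/2 → posterior Inverse-Gamma(19/4, 127/8)
obs 5: x=-3 → posterior Inverse-Gamma(21/4, 191/8)
obs 6: x=-3 → posterior Inverse-Gamma(23/4, 255/8)
obs 7: x=1/2 → posterior Inverse-Gamma(25/4, 32)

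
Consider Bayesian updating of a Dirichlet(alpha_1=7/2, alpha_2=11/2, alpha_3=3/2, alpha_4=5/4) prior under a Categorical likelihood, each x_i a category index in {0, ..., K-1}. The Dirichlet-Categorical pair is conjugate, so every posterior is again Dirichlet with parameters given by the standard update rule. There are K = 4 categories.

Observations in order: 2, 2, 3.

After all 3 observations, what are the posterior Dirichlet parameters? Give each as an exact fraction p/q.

alpha_1=7/2, alpha_2=11/2, alpha_3=7/2, alpha_4=9/4

obs 1: x=2 → posterior Dirichlet(7/2, 11/2, 5/2, 5/4)
obs 2: x=2 → posterior Dirichlet(7/2, 11/2, 7/2, 5/4)
obs 3: x=3 → posterior Dirichlet(7/2, 11/2, 7/2, 9/4)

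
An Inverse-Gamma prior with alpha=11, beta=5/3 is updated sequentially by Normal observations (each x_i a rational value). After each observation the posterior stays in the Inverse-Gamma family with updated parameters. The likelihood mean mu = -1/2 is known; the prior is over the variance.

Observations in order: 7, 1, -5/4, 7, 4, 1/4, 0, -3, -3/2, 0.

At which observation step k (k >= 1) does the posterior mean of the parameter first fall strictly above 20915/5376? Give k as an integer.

obs 1: x=7 → posterior Inverse-Gamma(23/2, 715/24)
obs 2: x=1 → posterior Inverse-Gamma(12, 371/12)
obs 3: x=-5/4 → posterior Inverse-Gamma(25/2, 2995/96)
obs 4: x=7 → posterior Inverse-Gamma(13, 5695/96)
obs 5: x=4 → posterior Inverse-Gamma(27/2, 6667/96)
obs 6: x=1/4 → posterior Inverse-Gamma(14, 3347/48)
obs 7: x=0 → posterior Inverse-Gamma(29/2, 3353/48)
obs 8: x=-3 → posterior Inverse-Gamma(15, 3503/48)
obs 9: x=-3/2 → posterior Inverse-Gamma(31/2, 3527/48)
obs 10: x=0 → posterior Inverse-Gamma(16, 3533/48)

k = 4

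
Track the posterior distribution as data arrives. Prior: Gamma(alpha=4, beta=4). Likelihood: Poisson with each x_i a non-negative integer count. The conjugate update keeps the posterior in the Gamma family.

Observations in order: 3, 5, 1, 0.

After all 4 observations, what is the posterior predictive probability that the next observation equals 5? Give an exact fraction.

3401888976338944/150094635296999121

obs 1: x=3 → posterior Gamma(7, 5)
obs 2: x=5 → posterior Gamma(12, 6)
obs 3: x=1 → posterior Gamma(13, 7)
obs 4: x=0 → posterior Gamma(13, 8)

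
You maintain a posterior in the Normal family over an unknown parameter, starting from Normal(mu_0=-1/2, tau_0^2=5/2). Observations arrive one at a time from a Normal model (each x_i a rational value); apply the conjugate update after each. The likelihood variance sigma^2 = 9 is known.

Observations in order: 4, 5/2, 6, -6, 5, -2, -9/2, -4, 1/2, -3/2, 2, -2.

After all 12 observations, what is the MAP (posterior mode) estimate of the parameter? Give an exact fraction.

-3/26

obs 1: x=4 → posterior Normal(11/23, 45/23)
obs 2: x=5/2 → posterior Normal(47/56, 45/28)
obs 3: x=6 → posterior Normal(107/66, 15/11)
obs 4: x=-6 → posterior Normal(47/76, 45/38)
obs 5: x=5 → posterior Normal(97/86, 45/43)
obs 6: x=-2 → posterior Normal(77/96, 15/16)
obs 7: x=-9/2 → posterior Normal(16/53, 45/53)
obs 8: x=-4 → posterior Normal(-2/29, 45/58)
obs 9: x=1/2 → posterior Normal(-1/42, 5/7)
obs 10: x=-3/2 → posterior Normal(-9/68, 45/68)
obs 11: x=2 → posterior Normal(1/73, 45/73)
obs 12: x=-2 → posterior Normal(-3/26, 15/26)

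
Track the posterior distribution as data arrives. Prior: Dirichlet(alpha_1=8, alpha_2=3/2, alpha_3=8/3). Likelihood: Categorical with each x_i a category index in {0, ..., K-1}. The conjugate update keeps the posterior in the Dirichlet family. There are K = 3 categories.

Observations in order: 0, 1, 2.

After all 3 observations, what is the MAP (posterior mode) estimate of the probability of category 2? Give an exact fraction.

16/73

obs 1: x=0 → posterior Dirichlet(9, 3/2, 8/3)
obs 2: x=1 → posterior Dirichlet(9, 5/2, 8/3)
obs 3: x=2 → posterior Dirichlet(9, 5/2, 11/3)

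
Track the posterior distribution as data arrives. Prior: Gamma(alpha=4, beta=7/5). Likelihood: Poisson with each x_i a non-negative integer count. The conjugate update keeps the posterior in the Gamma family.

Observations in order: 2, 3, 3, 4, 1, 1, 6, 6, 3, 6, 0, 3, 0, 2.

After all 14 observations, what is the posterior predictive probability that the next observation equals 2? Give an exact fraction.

obs 1: x=2 → posterior Gamma(6, 12/5)
obs 2: x=3 → posterior Gamma(9, 17/5)
obs 3: x=3 → posterior Gamma(12, 22/5)
obs 4: x=4 → posterior Gamma(16, 27/5)
obs 5: x=1 → posterior Gamma(17, 32/5)
obs 6: x=1 → posterior Gamma(18, 37/5)
obs 7: x=6 → posterior Gamma(24, 42/5)
obs 8: x=6 → posterior Gamma(30, 47/5)
obs 9: x=3 → posterior Gamma(33, 52/5)
obs 10: x=6 → posterior Gamma(39, 57/5)
obs 11: x=0 → posterior Gamma(39, 62/5)
obs 12: x=3 → posterior Gamma(42, 67/5)
obs 13: x=0 → posterior Gamma(42, 72/5)
obs 14: x=2 → posterior Gamma(44, 77/5)

1253536878388122975562365332732930181370027625601839741837957943876185055020428251582375/5425093330805875473960817423840950335830532417850442765784005099310380361512534736371712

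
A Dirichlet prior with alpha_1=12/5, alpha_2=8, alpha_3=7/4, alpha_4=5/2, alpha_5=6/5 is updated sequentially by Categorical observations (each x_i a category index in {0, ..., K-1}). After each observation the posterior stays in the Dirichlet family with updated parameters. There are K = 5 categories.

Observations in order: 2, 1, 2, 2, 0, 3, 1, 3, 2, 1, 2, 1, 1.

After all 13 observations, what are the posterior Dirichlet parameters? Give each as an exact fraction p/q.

obs 1: x=2 → posterior Dirichlet(12/5, 8, 11/4, 5/2, 6/5)
obs 2: x=1 → posterior Dirichlet(12/5, 9, 11/4, 5/2, 6/5)
obs 3: x=2 → posterior Dirichlet(12/5, 9, 15/4, 5/2, 6/5)
obs 4: x=2 → posterior Dirichlet(12/5, 9, 19/4, 5/2, 6/5)
obs 5: x=0 → posterior Dirichlet(17/5, 9, 19/4, 5/2, 6/5)
obs 6: x=3 → posterior Dirichlet(17/5, 9, 19/4, 7/2, 6/5)
obs 7: x=1 → posterior Dirichlet(17/5, 10, 19/4, 7/2, 6/5)
obs 8: x=3 → posterior Dirichlet(17/5, 10, 19/4, 9/2, 6/5)
obs 9: x=2 → posterior Dirichlet(17/5, 10, 23/4, 9/2, 6/5)
obs 10: x=1 → posterior Dirichlet(17/5, 11, 23/4, 9/2, 6/5)
obs 11: x=2 → posterior Dirichlet(17/5, 11, 27/4, 9/2, 6/5)
obs 12: x=1 → posterior Dirichlet(17/5, 12, 27/4, 9/2, 6/5)
obs 13: x=1 → posterior Dirichlet(17/5, 13, 27/4, 9/2, 6/5)

alpha_1=17/5, alpha_2=13, alpha_3=27/4, alpha_4=9/2, alpha_5=6/5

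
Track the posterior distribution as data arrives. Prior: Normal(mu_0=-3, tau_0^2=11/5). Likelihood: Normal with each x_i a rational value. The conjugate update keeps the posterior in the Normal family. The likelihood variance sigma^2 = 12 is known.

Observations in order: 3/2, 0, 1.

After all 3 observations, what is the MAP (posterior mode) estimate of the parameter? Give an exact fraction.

-305/186

obs 1: x=3/2 → posterior Normal(-327/142, 132/71)
obs 2: x=0 → posterior Normal(-327/164, 66/41)
obs 3: x=1 → posterior Normal(-305/186, 44/31)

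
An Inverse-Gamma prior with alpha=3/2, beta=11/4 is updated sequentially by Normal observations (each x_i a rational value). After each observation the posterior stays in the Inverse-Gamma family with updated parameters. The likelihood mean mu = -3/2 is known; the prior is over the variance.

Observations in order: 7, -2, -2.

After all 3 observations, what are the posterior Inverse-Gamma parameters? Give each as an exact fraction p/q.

alpha=3, beta=313/8

obs 1: x=7 → posterior Inverse-Gamma(2, 311/8)
obs 2: x=-2 → posterior Inverse-Gamma(5/2, 39)
obs 3: x=-2 → posterior Inverse-Gamma(3, 313/8)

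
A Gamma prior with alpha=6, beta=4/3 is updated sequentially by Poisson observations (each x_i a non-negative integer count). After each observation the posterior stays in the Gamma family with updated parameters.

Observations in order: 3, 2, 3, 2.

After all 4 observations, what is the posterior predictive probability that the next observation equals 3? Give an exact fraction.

406418665431968841203712/1978419655660313589123979

obs 1: x=3 → posterior Gamma(9, 7/3)
obs 2: x=2 → posterior Gamma(11, 10/3)
obs 3: x=3 → posterior Gamma(14, 13/3)
obs 4: x=2 → posterior Gamma(16, 16/3)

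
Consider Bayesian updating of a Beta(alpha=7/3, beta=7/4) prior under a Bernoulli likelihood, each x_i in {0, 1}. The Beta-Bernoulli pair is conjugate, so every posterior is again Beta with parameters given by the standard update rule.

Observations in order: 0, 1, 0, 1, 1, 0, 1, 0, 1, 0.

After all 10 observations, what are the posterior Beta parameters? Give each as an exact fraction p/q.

alpha=22/3, beta=27/4

obs 1: x=0 → posterior Beta(7/3, 11/4)
obs 2: x=1 → posterior Beta(10/3, 11/4)
obs 3: x=0 → posterior Beta(10/3, 15/4)
obs 4: x=1 → posterior Beta(13/3, 15/4)
obs 5: x=1 → posterior Beta(16/3, 15/4)
obs 6: x=0 → posterior Beta(16/3, 19/4)
obs 7: x=1 → posterior Beta(19/3, 19/4)
obs 8: x=0 → posterior Beta(19/3, 23/4)
obs 9: x=1 → posterior Beta(22/3, 23/4)
obs 10: x=0 → posterior Beta(22/3, 27/4)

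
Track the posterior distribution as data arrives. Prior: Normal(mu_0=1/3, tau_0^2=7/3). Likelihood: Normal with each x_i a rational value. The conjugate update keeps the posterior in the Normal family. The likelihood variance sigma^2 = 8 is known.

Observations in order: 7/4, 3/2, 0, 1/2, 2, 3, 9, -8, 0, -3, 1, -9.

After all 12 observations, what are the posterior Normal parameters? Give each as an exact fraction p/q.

obs 1: x=7/4 → posterior Normal(81/124, 56/31)
obs 2: x=3/2 → posterior Normal(123/152, 28/19)
obs 3: x=0 → posterior Normal(41/60, 56/45)
obs 4: x=1/2 → posterior Normal(137/208, 14/13)
obs 5: x=2 → posterior Normal(193/236, 56/59)
obs 6: x=3 → posterior Normal(277/264, 28/33)
obs 7: x=9 → posterior Normal(529/292, 56/73)
obs 8: x=-8 → posterior Normal(61/64, 7/10)
obs 9: x=0 → posterior Normal(305/348, 56/87)
obs 10: x=-3 → posterior Normal(221/376, 28/47)
obs 11: x=1 → posterior Normal(249/404, 56/101)
obs 12: x=-9 → posterior Normal(-1/144, 14/27)

mu_0=-1/144, tau_0^2=14/27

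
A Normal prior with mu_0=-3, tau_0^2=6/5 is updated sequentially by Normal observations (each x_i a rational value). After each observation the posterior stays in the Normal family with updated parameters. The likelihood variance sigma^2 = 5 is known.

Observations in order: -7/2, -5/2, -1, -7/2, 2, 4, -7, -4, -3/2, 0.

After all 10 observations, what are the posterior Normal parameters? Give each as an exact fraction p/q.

mu_0=-177/85, tau_0^2=6/17

obs 1: x=-7/2 → posterior Normal(-96/31, 30/31)
obs 2: x=-5/2 → posterior Normal(-3, 30/37)
obs 3: x=-1 → posterior Normal(-117/43, 30/43)
obs 4: x=-7/2 → posterior Normal(-138/49, 30/49)
obs 5: x=2 → posterior Normal(-126/55, 6/11)
obs 6: x=4 → posterior Normal(-102/61, 30/61)
obs 7: x=-7 → posterior Normal(-144/67, 30/67)
obs 8: x=-4 → posterior Normal(-168/73, 30/73)
obs 9: x=-3/2 → posterior Normal(-177/79, 30/79)
obs 10: x=0 → posterior Normal(-177/85, 6/17)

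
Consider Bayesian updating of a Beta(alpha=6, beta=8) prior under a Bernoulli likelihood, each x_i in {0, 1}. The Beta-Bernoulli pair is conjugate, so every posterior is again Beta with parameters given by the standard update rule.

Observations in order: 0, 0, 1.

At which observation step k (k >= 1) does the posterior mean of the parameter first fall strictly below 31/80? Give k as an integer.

obs 1: x=0 → posterior Beta(6, 9)
obs 2: x=0 → posterior Beta(6, 10)
obs 3: x=1 → posterior Beta(7, 10)

k = 2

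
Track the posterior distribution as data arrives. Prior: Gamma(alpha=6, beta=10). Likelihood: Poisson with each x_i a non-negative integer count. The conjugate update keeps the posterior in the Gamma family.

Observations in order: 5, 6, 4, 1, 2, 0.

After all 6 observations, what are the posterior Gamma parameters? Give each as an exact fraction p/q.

obs 1: x=5 → posterior Gamma(11, 11)
obs 2: x=6 → posterior Gamma(17, 12)
obs 3: x=4 → posterior Gamma(21, 13)
obs 4: x=1 → posterior Gamma(22, 14)
obs 5: x=2 → posterior Gamma(24, 15)
obs 6: x=0 → posterior Gamma(24, 16)

alpha=24, beta=16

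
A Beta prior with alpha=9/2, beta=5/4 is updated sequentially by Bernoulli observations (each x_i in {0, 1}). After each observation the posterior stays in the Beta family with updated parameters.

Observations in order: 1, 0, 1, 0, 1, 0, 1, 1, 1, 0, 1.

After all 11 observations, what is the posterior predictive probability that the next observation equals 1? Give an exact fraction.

obs 1: x=1 → posterior Beta(11/2, 5/4)
obs 2: x=0 → posterior Beta(11/2, 9/4)
obs 3: x=1 → posterior Beta(13/2, 9/4)
obs 4: x=0 → posterior Beta(13/2, 13/4)
obs 5: x=1 → posterior Beta(15/2, 13/4)
obs 6: x=0 → posterior Beta(15/2, 17/4)
obs 7: x=1 → posterior Beta(17/2, 17/4)
obs 8: x=1 → posterior Beta(19/2, 17/4)
obs 9: x=1 → posterior Beta(21/2, 17/4)
obs 10: x=0 → posterior Beta(21/2, 21/4)
obs 11: x=1 → posterior Beta(23/2, 21/4)

46/67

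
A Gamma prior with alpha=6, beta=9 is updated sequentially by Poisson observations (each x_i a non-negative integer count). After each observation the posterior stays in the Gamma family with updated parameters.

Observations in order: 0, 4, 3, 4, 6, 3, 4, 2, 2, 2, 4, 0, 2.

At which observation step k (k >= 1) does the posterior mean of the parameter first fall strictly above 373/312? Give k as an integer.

k = 4

obs 1: x=0 → posterior Gamma(6, 10)
obs 2: x=4 → posterior Gamma(10, 11)
obs 3: x=3 → posterior Gamma(13, 12)
obs 4: x=4 → posterior Gamma(17, 13)
obs 5: x=6 → posterior Gamma(23, 14)
obs 6: x=3 → posterior Gamma(26, 15)
obs 7: x=4 → posterior Gamma(30, 16)
obs 8: x=2 → posterior Gamma(32, 17)
obs 9: x=2 → posterior Gamma(34, 18)
obs 10: x=2 → posterior Gamma(36, 19)
obs 11: x=4 → posterior Gamma(40, 20)
obs 12: x=0 → posterior Gamma(40, 21)
obs 13: x=2 → posterior Gamma(42, 22)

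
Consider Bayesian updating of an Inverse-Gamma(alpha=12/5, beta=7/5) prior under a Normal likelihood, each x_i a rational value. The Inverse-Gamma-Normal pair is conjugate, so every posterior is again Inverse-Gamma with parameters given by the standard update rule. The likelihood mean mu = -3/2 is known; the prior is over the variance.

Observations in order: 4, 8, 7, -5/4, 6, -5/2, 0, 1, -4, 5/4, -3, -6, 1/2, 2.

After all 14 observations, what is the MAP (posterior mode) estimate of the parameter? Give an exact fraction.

12557/832

obs 1: x=4 → posterior Inverse-Gamma(29/10, 661/40)
obs 2: x=8 → posterior Inverse-Gamma(17/5, 1233/20)
obs 3: x=7 → posterior Inverse-Gamma(39/10, 3911/40)
obs 4: x=-5/4 → posterior Inverse-Gamma(22/5, 15649/160)
obs 5: x=6 → posterior Inverse-Gamma(49/10, 20149/160)
obs 6: x=-5/2 → posterior Inverse-Gamma(27/5, 20229/160)
obs 7: x=0 → posterior Inverse-Gamma(59/10, 20409/160)
obs 8: x=1 → posterior Inverse-Gamma(32/5, 20909/160)
obs 9: x=-4 → posterior Inverse-Gamma(69/10, 21409/160)
obs 10: x=5/4 → posterior Inverse-Gamma(37/5, 11007/80)
obs 11: x=-3 → posterior Inverse-Gamma(79/10, 11097/80)
obs 12: x=-6 → posterior Inverse-Gamma(42/5, 11907/80)
obs 13: x=1/2 → posterior Inverse-Gamma(89/10, 12067/80)
obs 14: x=2 → posterior Inverse-Gamma(47/5, 12557/80)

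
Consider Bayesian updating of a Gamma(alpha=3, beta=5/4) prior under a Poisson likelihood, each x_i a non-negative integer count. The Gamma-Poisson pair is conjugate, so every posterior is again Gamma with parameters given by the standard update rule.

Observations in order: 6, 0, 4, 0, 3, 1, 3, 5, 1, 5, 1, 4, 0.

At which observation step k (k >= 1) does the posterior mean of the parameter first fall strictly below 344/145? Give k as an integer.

k = 6

obs 1: x=6 → posterior Gamma(9, 9/4)
obs 2: x=0 → posterior Gamma(9, 13/4)
obs 3: x=4 → posterior Gamma(13, 17/4)
obs 4: x=0 → posterior Gamma(13, 21/4)
obs 5: x=3 → posterior Gamma(16, 25/4)
obs 6: x=1 → posterior Gamma(17, 29/4)
obs 7: x=3 → posterior Gamma(20, 33/4)
obs 8: x=5 → posterior Gamma(25, 37/4)
obs 9: x=1 → posterior Gamma(26, 41/4)
obs 10: x=5 → posterior Gamma(31, 45/4)
obs 11: x=1 → posterior Gamma(32, 49/4)
obs 12: x=4 → posterior Gamma(36, 53/4)
obs 13: x=0 → posterior Gamma(36, 57/4)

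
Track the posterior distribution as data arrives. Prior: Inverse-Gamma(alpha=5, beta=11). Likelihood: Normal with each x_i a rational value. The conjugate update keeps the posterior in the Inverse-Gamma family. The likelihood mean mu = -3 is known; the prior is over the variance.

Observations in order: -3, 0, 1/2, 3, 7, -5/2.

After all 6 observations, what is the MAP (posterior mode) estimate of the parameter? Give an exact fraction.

359/36

obs 1: x=-3 → posterior Inverse-Gamma(11/2, 11)
obs 2: x=0 → posterior Inverse-Gamma(6, 31/2)
obs 3: x=1/2 → posterior Inverse-Gamma(13/2, 173/8)
obs 4: x=3 → posterior Inverse-Gamma(7, 317/8)
obs 5: x=7 → posterior Inverse-Gamma(15/2, 717/8)
obs 6: x=-5/2 → posterior Inverse-Gamma(8, 359/4)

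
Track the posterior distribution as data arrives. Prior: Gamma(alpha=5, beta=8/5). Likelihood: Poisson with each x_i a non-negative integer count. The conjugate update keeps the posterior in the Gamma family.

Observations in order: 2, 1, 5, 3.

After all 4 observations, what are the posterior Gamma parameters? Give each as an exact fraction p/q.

obs 1: x=2 → posterior Gamma(7, 13/5)
obs 2: x=1 → posterior Gamma(8, 18/5)
obs 3: x=5 → posterior Gamma(13, 23/5)
obs 4: x=3 → posterior Gamma(16, 28/5)

alpha=16, beta=28/5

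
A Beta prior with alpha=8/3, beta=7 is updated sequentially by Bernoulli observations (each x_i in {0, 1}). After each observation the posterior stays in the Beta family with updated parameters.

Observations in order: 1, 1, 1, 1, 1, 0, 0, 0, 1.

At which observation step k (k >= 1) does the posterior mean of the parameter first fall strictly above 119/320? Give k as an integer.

obs 1: x=1 → posterior Beta(11/3, 7)
obs 2: x=1 → posterior Beta(14/3, 7)
obs 3: x=1 → posterior Beta(17/3, 7)
obs 4: x=1 → posterior Beta(20/3, 7)
obs 5: x=1 → posterior Beta(23/3, 7)
obs 6: x=0 → posterior Beta(23/3, 8)
obs 7: x=0 → posterior Beta(23/3, 9)
obs 8: x=0 → posterior Beta(23/3, 10)
obs 9: x=1 → posterior Beta(26/3, 10)

k = 2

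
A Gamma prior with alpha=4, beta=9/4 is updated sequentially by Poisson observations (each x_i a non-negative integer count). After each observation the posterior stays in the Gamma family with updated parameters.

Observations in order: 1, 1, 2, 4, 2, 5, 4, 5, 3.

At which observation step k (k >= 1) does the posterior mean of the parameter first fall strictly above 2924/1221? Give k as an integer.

k = 7

obs 1: x=1 → posterior Gamma(5, 13/4)
obs 2: x=1 → posterior Gamma(6, 17/4)
obs 3: x=2 → posterior Gamma(8, 21/4)
obs 4: x=4 → posterior Gamma(12, 25/4)
obs 5: x=2 → posterior Gamma(14, 29/4)
obs 6: x=5 → posterior Gamma(19, 33/4)
obs 7: x=4 → posterior Gamma(23, 37/4)
obs 8: x=5 → posterior Gamma(28, 41/4)
obs 9: x=3 → posterior Gamma(31, 45/4)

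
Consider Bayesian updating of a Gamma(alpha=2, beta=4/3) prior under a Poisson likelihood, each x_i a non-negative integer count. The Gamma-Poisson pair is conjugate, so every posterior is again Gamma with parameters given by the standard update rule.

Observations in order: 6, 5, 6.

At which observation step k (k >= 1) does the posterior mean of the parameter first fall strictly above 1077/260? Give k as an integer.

k = 3

obs 1: x=6 → posterior Gamma(8, 7/3)
obs 2: x=5 → posterior Gamma(13, 10/3)
obs 3: x=6 → posterior Gamma(19, 13/3)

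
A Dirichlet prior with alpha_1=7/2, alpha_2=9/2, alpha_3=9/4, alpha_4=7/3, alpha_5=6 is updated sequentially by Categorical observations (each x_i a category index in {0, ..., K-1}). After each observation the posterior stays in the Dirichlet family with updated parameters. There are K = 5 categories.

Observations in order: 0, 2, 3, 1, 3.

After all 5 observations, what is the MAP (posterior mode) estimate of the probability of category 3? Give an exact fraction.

40/223

obs 1: x=0 → posterior Dirichlet(9/2, 9/2, 9/4, 7/3, 6)
obs 2: x=2 → posterior Dirichlet(9/2, 9/2, 13/4, 7/3, 6)
obs 3: x=3 → posterior Dirichlet(9/2, 9/2, 13/4, 10/3, 6)
obs 4: x=1 → posterior Dirichlet(9/2, 11/2, 13/4, 10/3, 6)
obs 5: x=3 → posterior Dirichlet(9/2, 11/2, 13/4, 13/3, 6)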